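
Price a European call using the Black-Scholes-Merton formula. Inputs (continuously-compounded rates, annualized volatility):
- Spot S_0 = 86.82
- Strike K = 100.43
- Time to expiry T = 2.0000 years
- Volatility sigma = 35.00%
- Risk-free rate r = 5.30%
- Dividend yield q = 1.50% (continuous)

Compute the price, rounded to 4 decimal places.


d1 = (ln(S/K) + (r - q + 0.5*sigma^2) * T) / (sigma * sqrt(T)) = 0.10682574
d2 = d1 - sigma * sqrt(T) = -0.38814901
exp(-rT) = 0.89942465; exp(-qT) = 0.97044553
C = S_0 * exp(-qT) * N(d1) - K * exp(-rT) * N(d2)
N(d1) = 0.54253639; N(d2) = 0.34895288
C = 86.8200 * 0.97044553 * 0.54253639 - 100.4300 * 0.89942465 * 0.34895288 = 14.1903

Answer: Price = 14.1903


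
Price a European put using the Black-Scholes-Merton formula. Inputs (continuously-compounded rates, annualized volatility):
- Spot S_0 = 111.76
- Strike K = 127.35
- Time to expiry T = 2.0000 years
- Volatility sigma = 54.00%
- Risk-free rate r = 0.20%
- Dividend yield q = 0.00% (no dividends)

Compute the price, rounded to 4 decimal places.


Answer: Price = 43.4854

Derivation:
d1 = (ln(S/K) + (r - q + 0.5*sigma^2) * T) / (sigma * sqrt(T)) = 0.21607941
d2 = d1 - sigma * sqrt(T) = -0.54759591
exp(-rT) = 0.99600799; exp(-qT) = 1.00000000
P = K * exp(-rT) * N(-d2) - S_0 * exp(-qT) * N(-d1)
N(-d1) = 0.41446292; N(-d2) = 0.70801530
P = 127.3500 * 0.99600799 * 0.70801530 - 111.7600 * 1.00000000 * 0.41446292 = 43.4854


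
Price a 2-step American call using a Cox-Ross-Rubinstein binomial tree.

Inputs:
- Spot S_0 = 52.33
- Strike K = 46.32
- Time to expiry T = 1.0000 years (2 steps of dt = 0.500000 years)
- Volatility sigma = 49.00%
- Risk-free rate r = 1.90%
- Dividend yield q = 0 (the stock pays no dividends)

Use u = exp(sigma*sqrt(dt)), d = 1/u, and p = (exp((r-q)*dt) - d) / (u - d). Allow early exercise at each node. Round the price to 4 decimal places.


Answer: Price = V(0,0) = 13.3564

Derivation:
dt = T/N = 0.500000
u = exp(sigma*sqrt(dt)) = 1.414084; d = 1/u = 0.707171
p = (exp((r-q)*dt) - d) / (u - d) = 0.427738
Discount per step: exp(-r*dt) = 0.990545
Stock lattice S(k, i) with i counting down-moves:
  k=0: S(0,0) = 52.3300
  k=1: S(1,0) = 73.9990; S(1,1) = 37.0063
  k=2: S(2,0) = 104.6409; S(2,1) = 52.3300; S(2,2) = 26.1698
Terminal payoffs V(N, i) = max(S_T - K, 0):
  V(2,0) = 58.320898; V(2,1) = 6.010000; V(2,2) = 0.000000
Backward induction: V(k, i) = exp(-r*dt) * [p * V(k+1, i) + (1-p) * V(k+1, i+1)]; then take max(V_cont, immediate exercise) for American.
  V(1,0) = exp(-r*dt) * [p*58.320898 + (1-p)*6.010000] = 28.116998; exercise = 27.679042; V(1,0) = max -> 28.116998
  V(1,1) = exp(-r*dt) * [p*6.010000 + (1-p)*0.000000] = 2.546402; exercise = 0.000000; V(1,1) = max -> 2.546402
  V(0,0) = exp(-r*dt) * [p*28.116998 + (1-p)*2.546402] = 13.356438; exercise = 6.010000; V(0,0) = max -> 13.356438


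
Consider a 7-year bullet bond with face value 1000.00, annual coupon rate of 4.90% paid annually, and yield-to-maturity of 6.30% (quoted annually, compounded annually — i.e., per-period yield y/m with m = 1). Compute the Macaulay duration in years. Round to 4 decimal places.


Answer: Macaulay duration = 6.0486 years

Derivation:
Coupon per period c = face * coupon_rate / m = 49.000000
Periods per year m = 1; per-period yield y/m = 0.063000
Number of cashflows N = 7
Cashflows (t years, CF_t, discount factor 1/(1+y/m)^(m*t), PV):
  t = 1.0000: CF_t = 49.000000, DF = 0.940734, PV = 46.095955
  t = 2.0000: CF_t = 49.000000, DF = 0.884980, PV = 43.364021
  t = 3.0000: CF_t = 49.000000, DF = 0.832531, PV = 40.794000
  t = 4.0000: CF_t = 49.000000, DF = 0.783190, PV = 38.376293
  t = 5.0000: CF_t = 49.000000, DF = 0.736773, PV = 36.101875
  t = 6.0000: CF_t = 49.000000, DF = 0.693107, PV = 33.962253
  t = 7.0000: CF_t = 1049.000000, DF = 0.652029, PV = 683.978793
Price P = sum_t PV_t = 922.673190
Macaulay numerator sum_t t * PV_t:
  t * PV_t at t = 1.0000: 46.095955
  t * PV_t at t = 2.0000: 86.728043
  t * PV_t at t = 3.0000: 122.381999
  t * PV_t at t = 4.0000: 153.505172
  t * PV_t at t = 5.0000: 180.509375
  t * PV_t at t = 6.0000: 203.773518
  t * PV_t at t = 7.0000: 4787.851552
Macaulay duration D = (sum_t t * PV_t) / P = 5580.845613 / 922.673190 = 6.048562


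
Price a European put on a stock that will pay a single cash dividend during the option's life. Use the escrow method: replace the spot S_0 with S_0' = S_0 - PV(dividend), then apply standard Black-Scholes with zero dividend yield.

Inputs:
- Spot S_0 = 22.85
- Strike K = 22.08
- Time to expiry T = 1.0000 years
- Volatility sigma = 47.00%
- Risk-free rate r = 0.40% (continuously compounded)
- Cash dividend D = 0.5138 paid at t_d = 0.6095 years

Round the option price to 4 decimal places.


PV(D) = D * exp(-r * t_d) = 0.5138 * 0.99756497 = 0.51254888
S_0' = S_0 - PV(D) = 22.8500 - 0.51254888 = 22.33745112
d1 = (ln(S_0'/K) + (r + sigma^2/2)*T) / (sigma*sqrt(T)) = 0.26817547
d2 = d1 - sigma*sqrt(T) = -0.20182453
exp(-rT) = 0.99600799
N(-d1) = 0.39428213; N(-d2) = 0.57997305
P = K * exp(-rT) * N(-d2) - S_0' * N(-d1) = 22.0800 * 0.99600799 * 0.57997305 - 22.33745112 * 0.39428213 = 3.9474

Answer: Price = 3.9474


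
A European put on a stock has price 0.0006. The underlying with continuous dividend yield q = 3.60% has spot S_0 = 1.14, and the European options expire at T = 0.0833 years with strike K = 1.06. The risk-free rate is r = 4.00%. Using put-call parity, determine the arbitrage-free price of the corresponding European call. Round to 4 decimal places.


Put-call parity: C - P = S_0 * exp(-qT) - K * exp(-rT).
S_0 * exp(-qT) = 1.1400 * 0.99700569 = 1.13658649
K * exp(-rT) = 1.0600 * 0.99667354 = 1.05647396
C = P + S*exp(-qT) - K*exp(-rT)
C = 0.0006 + 1.13658649 - 1.05647396 = 0.0807

Answer: Call price = 0.0807


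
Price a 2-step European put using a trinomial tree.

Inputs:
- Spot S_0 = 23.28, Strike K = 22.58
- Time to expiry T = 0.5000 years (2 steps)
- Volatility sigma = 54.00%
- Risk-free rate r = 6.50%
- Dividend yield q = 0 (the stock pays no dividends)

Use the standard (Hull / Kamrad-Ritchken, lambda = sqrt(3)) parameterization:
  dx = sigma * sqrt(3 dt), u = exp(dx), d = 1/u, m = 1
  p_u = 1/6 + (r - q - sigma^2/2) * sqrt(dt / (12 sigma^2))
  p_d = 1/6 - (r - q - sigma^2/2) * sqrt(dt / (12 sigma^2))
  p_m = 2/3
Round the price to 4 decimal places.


Answer: Price = V(0,0) = 2.4041

Derivation:
dt = T/N = 0.250000; dx = sigma*sqrt(3*dt) = 0.467654
u = exp(dx) = 1.596245; d = 1/u = 0.626470
p_u = 0.145069, p_m = 0.666667, p_d = 0.188264
Discount per step: exp(-r*dt) = 0.983881
Stock lattice S(k, j) with j the centered position index:
  k=0: S(0,+0) = 23.2800
  k=1: S(1,-1) = 14.5842; S(1,+0) = 23.2800; S(1,+1) = 37.1606
  k=2: S(2,-2) = 9.1366; S(2,-1) = 14.5842; S(2,+0) = 23.2800; S(2,+1) = 37.1606; S(2,+2) = 59.3174
Terminal payoffs V(N, j) = max(K - S_T, 0):
  V(2,-2) = 13.443410; V(2,-1) = 7.995769; V(2,+0) = 0.000000; V(2,+1) = 0.000000; V(2,+2) = 0.000000
Backward induction: V(k, j) = exp(-r*dt) * [p_u * V(k+1, j+1) + p_m * V(k+1, j) + p_d * V(k+1, j-1)]
  V(1,-1) = exp(-r*dt) * [p_u*0.000000 + p_m*7.995769 + p_d*13.443410] = 7.734705
  V(1,+0) = exp(-r*dt) * [p_u*0.000000 + p_m*0.000000 + p_d*7.995769] = 1.481050
  V(1,+1) = exp(-r*dt) * [p_u*0.000000 + p_m*0.000000 + p_d*0.000000] = 0.000000
  V(0,+0) = exp(-r*dt) * [p_u*0.000000 + p_m*1.481050 + p_d*7.734705] = 2.404146


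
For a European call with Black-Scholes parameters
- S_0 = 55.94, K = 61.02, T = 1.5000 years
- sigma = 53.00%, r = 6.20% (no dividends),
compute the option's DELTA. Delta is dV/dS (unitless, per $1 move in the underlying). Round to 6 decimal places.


d1 = 0.3339209252; d2 = -0.3151938567
phi(d1) = 0.3773092540; exp(-qT) = 1.0000000000; exp(-rT) = 0.9111935003
N(d1) = 0.6307803854
Delta = exp(-qT) * N(d1) = 1.0000000000 * 0.6307803854 = 0.630780

Answer: Delta = 0.630780


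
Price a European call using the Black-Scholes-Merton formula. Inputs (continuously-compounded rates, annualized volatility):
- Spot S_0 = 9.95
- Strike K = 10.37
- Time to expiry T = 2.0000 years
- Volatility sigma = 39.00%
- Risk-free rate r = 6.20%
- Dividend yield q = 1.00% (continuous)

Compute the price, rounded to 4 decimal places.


Answer: Price = 2.3638

Derivation:
d1 = (ln(S/K) + (r - q + 0.5*sigma^2) * T) / (sigma * sqrt(T)) = 0.38937203
d2 = d1 - sigma * sqrt(T) = -0.16217126
exp(-rT) = 0.88337984; exp(-qT) = 0.98019867
C = S_0 * exp(-qT) * N(d1) - K * exp(-rT) * N(d2)
N(d1) = 0.65149952; N(d2) = 0.43558550
C = 9.9500 * 0.98019867 * 0.65149952 - 10.3700 * 0.88337984 * 0.43558550 = 2.3638


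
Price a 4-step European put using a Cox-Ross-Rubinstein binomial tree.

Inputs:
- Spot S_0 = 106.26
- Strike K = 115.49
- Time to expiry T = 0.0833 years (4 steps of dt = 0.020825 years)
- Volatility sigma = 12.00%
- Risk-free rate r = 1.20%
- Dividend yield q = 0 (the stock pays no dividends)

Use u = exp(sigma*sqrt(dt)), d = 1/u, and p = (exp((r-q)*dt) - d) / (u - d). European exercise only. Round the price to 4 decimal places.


Answer: Price = V(0,0) = 9.1146

Derivation:
dt = T/N = 0.020825
u = exp(sigma*sqrt(dt)) = 1.017468; d = 1/u = 0.982832
p = (exp((r-q)*dt) - d) / (u - d) = 0.502887
Discount per step: exp(-r*dt) = 0.999750
Stock lattice S(k, i) with i counting down-moves:
  k=0: S(0,0) = 106.2600
  k=1: S(1,0) = 108.1161; S(1,1) = 104.4357
  k=2: S(2,0) = 110.0047; S(2,1) = 106.2600; S(2,2) = 102.6428
  k=3: S(3,0) = 111.9262; S(3,1) = 108.1161; S(3,2) = 104.4357; S(3,3) = 100.8806
  k=4: S(4,0) = 113.8813; S(4,1) = 110.0047; S(4,2) = 106.2600; S(4,3) = 102.6428; S(4,4) = 99.1487
Terminal payoffs V(N, i) = max(K - S_T, 0):
  V(4,0) = 1.608652; V(4,1) = 5.485309; V(4,2) = 9.230000; V(4,3) = 12.847217; V(4,4) = 16.341300
Backward induction: V(k, i) = exp(-r*dt) * [p * V(k+1, i) + (1-p) * V(k+1, i+1)].
  V(3,0) = exp(-r*dt) * [p*1.608652 + (1-p)*5.485309] = 3.534906
  V(3,1) = exp(-r*dt) * [p*5.485309 + (1-p)*9.230000] = 7.345009
  V(3,2) = exp(-r*dt) * [p*9.230000 + (1-p)*12.847217] = 11.025411
  V(3,3) = exp(-r*dt) * [p*12.847217 + (1-p)*16.341300] = 14.580527
  V(2,0) = exp(-r*dt) * [p*3.534906 + (1-p)*7.345009] = 5.427602
  V(2,1) = exp(-r*dt) * [p*7.345009 + (1-p)*11.025411] = 9.172293
  V(2,2) = exp(-r*dt) * [p*11.025411 + (1-p)*14.580527] = 12.789510
  V(1,0) = exp(-r*dt) * [p*5.427602 + (1-p)*9.172293] = 7.287316
  V(1,1) = exp(-r*dt) * [p*9.172293 + (1-p)*12.789510] = 10.967718
  V(0,0) = exp(-r*dt) * [p*7.287316 + (1-p)*10.967718] = 9.114614


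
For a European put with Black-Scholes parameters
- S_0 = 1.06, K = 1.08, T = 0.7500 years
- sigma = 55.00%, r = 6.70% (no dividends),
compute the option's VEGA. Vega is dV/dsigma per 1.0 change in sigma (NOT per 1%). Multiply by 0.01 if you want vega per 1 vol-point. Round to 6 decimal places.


d1 = 0.3044113242; d2 = -0.1719026479
phi(d1) = 0.3808797158; exp(-qT) = 1.0000000000; exp(-rT) = 0.9509916469
Vega = S * exp(-qT) * phi(d1) * sqrt(T) = 1.0600 * 1.0000000000 * 0.3808797158 * 0.8660254038 = 0.349643

Answer: Vega = 0.349643


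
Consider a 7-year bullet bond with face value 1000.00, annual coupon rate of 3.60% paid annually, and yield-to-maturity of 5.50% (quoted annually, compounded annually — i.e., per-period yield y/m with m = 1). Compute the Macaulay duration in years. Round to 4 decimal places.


Coupon per period c = face * coupon_rate / m = 36.000000
Periods per year m = 1; per-period yield y/m = 0.055000
Number of cashflows N = 7
Cashflows (t years, CF_t, discount factor 1/(1+y/m)^(m*t), PV):
  t = 1.0000: CF_t = 36.000000, DF = 0.947867, PV = 34.123223
  t = 2.0000: CF_t = 36.000000, DF = 0.898452, PV = 32.344287
  t = 3.0000: CF_t = 36.000000, DF = 0.851614, PV = 30.658092
  t = 4.0000: CF_t = 36.000000, DF = 0.807217, PV = 29.059803
  t = 5.0000: CF_t = 36.000000, DF = 0.765134, PV = 27.544837
  t = 6.0000: CF_t = 36.000000, DF = 0.725246, PV = 26.108850
  t = 7.0000: CF_t = 1036.000000, DF = 0.687437, PV = 712.184534
Price P = sum_t PV_t = 892.023625
Macaulay numerator sum_t t * PV_t:
  t * PV_t at t = 1.0000: 34.123223
  t * PV_t at t = 2.0000: 64.688574
  t * PV_t at t = 3.0000: 91.974276
  t * PV_t at t = 4.0000: 116.239211
  t * PV_t at t = 5.0000: 137.724184
  t * PV_t at t = 6.0000: 156.653100
  t * PV_t at t = 7.0000: 4985.291736
Macaulay duration D = (sum_t t * PV_t) / P = 5586.694303 / 892.023625 = 6.262944

Answer: Macaulay duration = 6.2629 years


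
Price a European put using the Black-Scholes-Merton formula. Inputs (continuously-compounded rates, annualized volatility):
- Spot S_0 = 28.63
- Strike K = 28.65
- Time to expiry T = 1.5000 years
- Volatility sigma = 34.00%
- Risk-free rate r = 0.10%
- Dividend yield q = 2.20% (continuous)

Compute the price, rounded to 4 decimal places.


d1 = (ln(S/K) + (r - q + 0.5*sigma^2) * T) / (sigma * sqrt(T)) = 0.13088362
d2 = d1 - sigma * sqrt(T) = -0.28552963
exp(-rT) = 0.99850112; exp(-qT) = 0.96753856
P = K * exp(-rT) * N(-d2) - S_0 * exp(-qT) * N(-d1)
N(-d1) = 0.44793368; N(-d2) = 0.61238080
P = 28.6500 * 0.99850112 * 0.61238080 - 28.6300 * 0.96753856 * 0.44793368 = 5.1104

Answer: Price = 5.1104


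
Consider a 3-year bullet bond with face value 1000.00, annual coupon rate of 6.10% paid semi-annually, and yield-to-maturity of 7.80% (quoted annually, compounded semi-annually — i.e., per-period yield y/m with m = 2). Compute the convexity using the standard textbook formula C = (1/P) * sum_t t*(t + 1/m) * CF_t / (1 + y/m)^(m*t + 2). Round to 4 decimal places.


Answer: Convexity = 8.7847

Derivation:
Coupon per period c = face * coupon_rate / m = 30.500000
Periods per year m = 2; per-period yield y/m = 0.039000
Number of cashflows N = 6
Cashflows (t years, CF_t, discount factor 1/(1+y/m)^(m*t), PV):
  t = 0.5000: CF_t = 30.500000, DF = 0.962464, PV = 29.355149
  t = 1.0000: CF_t = 30.500000, DF = 0.926337, PV = 28.253272
  t = 1.5000: CF_t = 30.500000, DF = 0.891566, PV = 27.192754
  t = 2.0000: CF_t = 30.500000, DF = 0.858100, PV = 26.172044
  t = 2.5000: CF_t = 30.500000, DF = 0.825890, PV = 25.189648
  t = 3.0000: CF_t = 1030.500000, DF = 0.794889, PV = 819.133544
Price P = sum_t PV_t = 955.296411
Convexity numerator sum_t t*(t + 1/m) * CF_t / (1+y/m)^(m*t + 2):
  t = 0.5000: term = 13.596377
  t = 1.0000: term = 39.258067
  t = 1.5000: term = 75.568944
  t = 2.0000: term = 121.220636
  t = 2.5000: term = 175.005731
  t = 3.0000: term = 7967.332001
Convexity = (1/P) * sum = 8391.981756 / 955.296411 = 8.784689


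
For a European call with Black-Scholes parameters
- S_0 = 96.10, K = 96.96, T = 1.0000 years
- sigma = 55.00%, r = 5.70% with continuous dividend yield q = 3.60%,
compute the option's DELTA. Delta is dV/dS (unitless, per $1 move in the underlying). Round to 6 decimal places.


d1 = 0.2969832612; d2 = -0.2530167388
phi(d1) = 0.3817313989; exp(-qT) = 0.9646402935; exp(-rT) = 0.9445940694
N(d1) = 0.6167603557
Delta = exp(-qT) * N(d1) = 0.9646402935 * 0.6167603557 = 0.594952

Answer: Delta = 0.594952


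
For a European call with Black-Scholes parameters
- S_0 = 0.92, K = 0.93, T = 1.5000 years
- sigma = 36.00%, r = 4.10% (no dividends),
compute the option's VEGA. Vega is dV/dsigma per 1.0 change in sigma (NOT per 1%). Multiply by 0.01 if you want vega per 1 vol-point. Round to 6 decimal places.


d1 = 0.3354192538; d2 = -0.1054888999
phi(d1) = 0.3771201013; exp(-qT) = 1.0000000000; exp(-rT) = 0.9403529457
Vega = S * exp(-qT) * phi(d1) * sqrt(T) = 0.9200 * 1.0000000000 * 0.3771201013 * 1.2247448714 = 0.424926

Answer: Vega = 0.424926


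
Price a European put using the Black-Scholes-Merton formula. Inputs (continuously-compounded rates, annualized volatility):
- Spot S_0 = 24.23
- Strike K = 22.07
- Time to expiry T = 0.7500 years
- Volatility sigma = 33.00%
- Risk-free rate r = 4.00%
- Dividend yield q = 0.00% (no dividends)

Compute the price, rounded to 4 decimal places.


Answer: Price = 1.4232

Derivation:
d1 = (ln(S/K) + (r - q + 0.5*sigma^2) * T) / (sigma * sqrt(T)) = 0.57458534
d2 = d1 - sigma * sqrt(T) = 0.28879695
exp(-rT) = 0.97044553; exp(-qT) = 1.00000000
P = K * exp(-rT) * N(-d2) - S_0 * exp(-qT) * N(-d1)
N(-d1) = 0.28278589; N(-d2) = 0.38636838
P = 22.0700 * 0.97044553 * 0.38636838 - 24.2300 * 1.00000000 * 0.28278589 = 1.4232


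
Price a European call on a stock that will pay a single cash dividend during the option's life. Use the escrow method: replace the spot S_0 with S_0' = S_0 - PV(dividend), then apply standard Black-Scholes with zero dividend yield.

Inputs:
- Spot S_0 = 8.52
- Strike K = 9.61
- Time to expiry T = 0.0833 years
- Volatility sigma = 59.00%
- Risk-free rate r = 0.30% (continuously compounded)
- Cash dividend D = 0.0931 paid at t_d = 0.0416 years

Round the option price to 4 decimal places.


PV(D) = D * exp(-r * t_d) = 0.0931 * 0.99987521 = 0.09308838
S_0' = S_0 - PV(D) = 8.5200 - 0.09308838 = 8.42691162
d1 = (ln(S_0'/K) + (r + sigma^2/2)*T) / (sigma*sqrt(T)) = -0.68488777
d2 = d1 - sigma*sqrt(T) = -0.85517204
exp(-rT) = 0.99975013
N(d1) = 0.24670737; N(d2) = 0.19622796
C = S_0' * N(d1) - K * exp(-rT) * N(d2) = 8.42691162 * 0.24670737 - 9.6100 * 0.99975013 * 0.19622796 = 0.1937

Answer: Price = 0.1937


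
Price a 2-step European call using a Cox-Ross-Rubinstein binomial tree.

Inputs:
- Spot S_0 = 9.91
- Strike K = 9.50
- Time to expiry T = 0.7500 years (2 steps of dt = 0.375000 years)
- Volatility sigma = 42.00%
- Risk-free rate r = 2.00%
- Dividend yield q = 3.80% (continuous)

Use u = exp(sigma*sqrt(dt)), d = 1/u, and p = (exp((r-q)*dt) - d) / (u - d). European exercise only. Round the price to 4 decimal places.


dt = T/N = 0.375000
u = exp(sigma*sqrt(dt)) = 1.293299; d = 1/u = 0.773216
p = (exp((r-q)*dt) - d) / (u - d) = 0.423118
Discount per step: exp(-r*dt) = 0.992528
Stock lattice S(k, i) with i counting down-moves:
  k=0: S(0,0) = 9.9100
  k=1: S(1,0) = 12.8166; S(1,1) = 7.6626
  k=2: S(2,0) = 16.5757; S(2,1) = 9.9100; S(2,2) = 5.9248
Terminal payoffs V(N, i) = max(S_T - K, 0):
  V(2,0) = 7.075690; V(2,1) = 0.410000; V(2,2) = 0.000000
Backward induction: V(k, i) = exp(-r*dt) * [p * V(k+1, i) + (1-p) * V(k+1, i+1)].
  V(1,0) = exp(-r*dt) * [p*7.075690 + (1-p)*0.410000] = 3.206237
  V(1,1) = exp(-r*dt) * [p*0.410000 + (1-p)*0.000000] = 0.172182
  V(0,0) = exp(-r*dt) * [p*3.206237 + (1-p)*0.172182] = 1.445067

Answer: Price = V(0,0) = 1.4451


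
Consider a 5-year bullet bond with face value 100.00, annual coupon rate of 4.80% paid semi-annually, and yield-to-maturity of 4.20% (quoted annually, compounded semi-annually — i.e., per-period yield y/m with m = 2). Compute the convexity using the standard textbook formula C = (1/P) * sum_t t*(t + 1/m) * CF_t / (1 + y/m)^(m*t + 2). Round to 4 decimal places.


Answer: Convexity = 22.9721

Derivation:
Coupon per period c = face * coupon_rate / m = 2.400000
Periods per year m = 2; per-period yield y/m = 0.021000
Number of cashflows N = 10
Cashflows (t years, CF_t, discount factor 1/(1+y/m)^(m*t), PV):
  t = 0.5000: CF_t = 2.400000, DF = 0.979432, PV = 2.350637
  t = 1.0000: CF_t = 2.400000, DF = 0.959287, PV = 2.302289
  t = 1.5000: CF_t = 2.400000, DF = 0.939556, PV = 2.254935
  t = 2.0000: CF_t = 2.400000, DF = 0.920231, PV = 2.208555
  t = 2.5000: CF_t = 2.400000, DF = 0.901304, PV = 2.163130
  t = 3.0000: CF_t = 2.400000, DF = 0.882766, PV = 2.118638
  t = 3.5000: CF_t = 2.400000, DF = 0.864609, PV = 2.075062
  t = 4.0000: CF_t = 2.400000, DF = 0.846826, PV = 2.032382
  t = 4.5000: CF_t = 2.400000, DF = 0.829408, PV = 1.990580
  t = 5.0000: CF_t = 102.400000, DF = 0.812349, PV = 83.184524
Price P = sum_t PV_t = 102.680730
Convexity numerator sum_t t*(t + 1/m) * CF_t / (1+y/m)^(m*t + 2):
  t = 0.5000: term = 1.127467
  t = 1.0000: term = 3.312833
  t = 1.5000: term = 6.489389
  t = 2.0000: term = 10.593191
  t = 2.5000: term = 15.562964
  t = 3.0000: term = 21.340009
  t = 3.5000: term = 27.868115
  t = 4.0000: term = 35.093471
  t = 4.5000: term = 42.964583
  t = 5.0000: term = 2194.440174
Convexity = (1/P) * sum = 2358.792196 / 102.680730 = 22.972102


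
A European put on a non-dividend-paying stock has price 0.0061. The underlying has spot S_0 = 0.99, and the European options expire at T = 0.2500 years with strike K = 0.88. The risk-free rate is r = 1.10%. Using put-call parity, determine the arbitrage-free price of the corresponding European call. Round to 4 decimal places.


Put-call parity: C - P = S_0 * exp(-qT) - K * exp(-rT).
S_0 * exp(-qT) = 0.9900 * 1.00000000 = 0.99000000
K * exp(-rT) = 0.8800 * 0.99725378 = 0.87758332
C = P + S*exp(-qT) - K*exp(-rT)
C = 0.0061 + 0.99000000 - 0.87758332 = 0.1185

Answer: Call price = 0.1185


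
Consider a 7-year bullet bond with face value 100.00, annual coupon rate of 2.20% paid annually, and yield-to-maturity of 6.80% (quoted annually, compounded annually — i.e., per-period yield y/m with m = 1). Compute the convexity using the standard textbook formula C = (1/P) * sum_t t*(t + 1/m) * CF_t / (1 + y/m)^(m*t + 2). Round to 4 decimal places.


Coupon per period c = face * coupon_rate / m = 2.200000
Periods per year m = 1; per-period yield y/m = 0.068000
Number of cashflows N = 7
Cashflows (t years, CF_t, discount factor 1/(1+y/m)^(m*t), PV):
  t = 1.0000: CF_t = 2.200000, DF = 0.936330, PV = 2.059925
  t = 2.0000: CF_t = 2.200000, DF = 0.876713, PV = 1.928769
  t = 3.0000: CF_t = 2.200000, DF = 0.820892, PV = 1.805963
  t = 4.0000: CF_t = 2.200000, DF = 0.768626, PV = 1.690977
  t = 5.0000: CF_t = 2.200000, DF = 0.719687, PV = 1.583312
  t = 6.0000: CF_t = 2.200000, DF = 0.673864, PV = 1.482502
  t = 7.0000: CF_t = 102.200000, DF = 0.630959, PV = 64.484023
Price P = sum_t PV_t = 75.035471
Convexity numerator sum_t t*(t + 1/m) * CF_t / (1+y/m)^(m*t + 2):
  t = 1.0000: term = 3.611927
  t = 2.0000: term = 10.145861
  t = 3.0000: term = 18.999740
  t = 4.0000: term = 29.650032
  t = 5.0000: term = 41.643303
  t = 6.0000: term = 54.588599
  t = 7.0000: term = 3165.903322
Convexity = (1/P) * sum = 3324.542784 / 75.035471 = 44.306283

Answer: Convexity = 44.3063


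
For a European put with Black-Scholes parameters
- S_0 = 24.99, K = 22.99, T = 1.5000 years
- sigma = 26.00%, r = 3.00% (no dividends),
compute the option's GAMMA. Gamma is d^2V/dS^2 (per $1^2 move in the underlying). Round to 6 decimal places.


d1 = 0.5624920506; d2 = 0.2440583840
phi(d1) = 0.3405691172; exp(-qT) = 1.0000000000; exp(-rT) = 0.9559974818
Gamma = exp(-qT) * phi(d1) / (S * sigma * sqrt(T)) = 1.0000000000 * 0.3405691172 / (24.9900 * 0.2600 * 1.2247448714) = 0.042798

Answer: Gamma = 0.042798


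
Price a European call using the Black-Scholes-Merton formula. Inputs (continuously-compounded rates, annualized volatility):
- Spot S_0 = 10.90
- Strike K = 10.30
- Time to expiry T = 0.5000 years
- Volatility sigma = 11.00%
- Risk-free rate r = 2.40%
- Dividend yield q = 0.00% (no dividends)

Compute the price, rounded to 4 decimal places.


Answer: Price = 0.8078

Derivation:
d1 = (ln(S/K) + (r - q + 0.5*sigma^2) * T) / (sigma * sqrt(T)) = 0.92108879
d2 = d1 - sigma * sqrt(T) = 0.84330704
exp(-rT) = 0.98807171; exp(-qT) = 1.00000000
C = S_0 * exp(-qT) * N(d1) - K * exp(-rT) * N(d2)
N(d1) = 0.82149796; N(d2) = 0.80047163
C = 10.9000 * 1.00000000 * 0.82149796 - 10.3000 * 0.98807171 * 0.80047163 = 0.8078


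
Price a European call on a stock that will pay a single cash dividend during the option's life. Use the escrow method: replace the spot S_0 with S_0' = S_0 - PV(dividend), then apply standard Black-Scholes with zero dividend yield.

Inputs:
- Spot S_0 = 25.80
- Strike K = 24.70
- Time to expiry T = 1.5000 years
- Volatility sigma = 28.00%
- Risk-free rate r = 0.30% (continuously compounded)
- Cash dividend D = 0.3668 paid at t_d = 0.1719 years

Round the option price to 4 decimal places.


Answer: Price = 3.8435

Derivation:
PV(D) = D * exp(-r * t_d) = 0.3668 * 0.99948443 = 0.36661089
S_0' = S_0 - PV(D) = 25.8000 - 0.36661089 = 25.43338911
d1 = (ln(S_0'/K) + (r + sigma^2/2)*T) / (sigma*sqrt(T)) = 0.26990927
d2 = d1 - sigma*sqrt(T) = -0.07301929
exp(-rT) = 0.99551011
N(d1) = 0.60638497; N(d2) = 0.47089538
C = S_0' * N(d1) - K * exp(-rT) * N(d2) = 25.43338911 * 0.60638497 - 24.7000 * 0.99551011 * 0.47089538 = 3.8435


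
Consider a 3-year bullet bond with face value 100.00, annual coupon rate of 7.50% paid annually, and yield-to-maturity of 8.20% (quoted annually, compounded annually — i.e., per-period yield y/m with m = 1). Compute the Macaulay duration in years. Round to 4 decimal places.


Answer: Macaulay duration = 2.7936 years

Derivation:
Coupon per period c = face * coupon_rate / m = 7.500000
Periods per year m = 1; per-period yield y/m = 0.082000
Number of cashflows N = 3
Cashflows (t years, CF_t, discount factor 1/(1+y/m)^(m*t), PV):
  t = 1.0000: CF_t = 7.500000, DF = 0.924214, PV = 6.931608
  t = 2.0000: CF_t = 7.500000, DF = 0.854172, PV = 6.406292
  t = 3.0000: CF_t = 107.500000, DF = 0.789438, PV = 84.864622
Price P = sum_t PV_t = 98.202522
Macaulay numerator sum_t t * PV_t:
  t * PV_t at t = 1.0000: 6.931608
  t * PV_t at t = 2.0000: 12.812584
  t * PV_t at t = 3.0000: 254.593866
Macaulay duration D = (sum_t t * PV_t) / P = 274.338059 / 98.202522 = 2.793595


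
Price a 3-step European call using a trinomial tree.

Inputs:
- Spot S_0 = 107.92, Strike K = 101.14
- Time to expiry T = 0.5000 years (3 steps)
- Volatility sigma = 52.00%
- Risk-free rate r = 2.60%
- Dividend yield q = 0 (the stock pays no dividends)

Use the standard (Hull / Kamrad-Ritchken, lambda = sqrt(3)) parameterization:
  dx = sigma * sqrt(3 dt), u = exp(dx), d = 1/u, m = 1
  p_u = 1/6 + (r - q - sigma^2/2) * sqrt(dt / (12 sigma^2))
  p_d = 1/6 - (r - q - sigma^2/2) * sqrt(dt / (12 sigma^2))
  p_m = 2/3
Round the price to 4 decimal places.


Answer: Price = V(0,0) = 19.1225

Derivation:
dt = T/N = 0.166667; dx = sigma*sqrt(3*dt) = 0.367696
u = exp(dx) = 1.444402; d = 1/u = 0.692328
p_u = 0.141918, p_m = 0.666667, p_d = 0.191415
Discount per step: exp(-r*dt) = 0.995676
Stock lattice S(k, j) with j the centered position index:
  k=0: S(0,+0) = 107.9200
  k=1: S(1,-1) = 74.7160; S(1,+0) = 107.9200; S(1,+1) = 155.8799
  k=2: S(2,-2) = 51.7280; S(2,-1) = 74.7160; S(2,+0) = 107.9200; S(2,+1) = 155.8799; S(2,+2) = 225.1532
  k=3: S(3,-3) = 35.8127; S(3,-2) = 51.7280; S(3,-1) = 74.7160; S(3,+0) = 107.9200; S(3,+1) = 155.8799; S(3,+2) = 225.1532; S(3,+3) = 325.2118
Terminal payoffs V(N, j) = max(S_T - K, 0):
  V(3,-3) = 0.000000; V(3,-2) = 0.000000; V(3,-1) = 0.000000; V(3,+0) = 6.780000; V(3,+1) = 54.739884; V(3,+2) = 124.013246; V(3,+3) = 224.071842
Backward induction: V(k, j) = exp(-r*dt) * [p_u * V(k+1, j+1) + p_m * V(k+1, j) + p_d * V(k+1, j-1)]
  V(2,-2) = exp(-r*dt) * [p_u*0.000000 + p_m*0.000000 + p_d*0.000000] = 0.000000
  V(2,-1) = exp(-r*dt) * [p_u*6.780000 + p_m*0.000000 + p_d*0.000000] = 0.958043
  V(2,+0) = exp(-r*dt) * [p_u*54.739884 + p_m*6.780000 + p_d*0.000000] = 12.235436
  V(2,+1) = exp(-r*dt) * [p_u*124.013246 + p_m*54.739884 + p_d*6.780000] = 55.151248
  V(2,+2) = exp(-r*dt) * [p_u*224.071842 + p_m*124.013246 + p_d*54.739884] = 124.413073
  V(1,-1) = exp(-r*dt) * [p_u*12.235436 + p_m*0.958043 + p_d*0.000000] = 2.364853
  V(1,+0) = exp(-r*dt) * [p_u*55.151248 + p_m*12.235436 + p_d*0.958043] = 16.097386
  V(1,+1) = exp(-r*dt) * [p_u*124.413073 + p_m*55.151248 + p_d*12.235436] = 56.520542
  V(0,+0) = exp(-r*dt) * [p_u*56.520542 + p_m*16.097386 + p_d*2.364853] = 19.122494


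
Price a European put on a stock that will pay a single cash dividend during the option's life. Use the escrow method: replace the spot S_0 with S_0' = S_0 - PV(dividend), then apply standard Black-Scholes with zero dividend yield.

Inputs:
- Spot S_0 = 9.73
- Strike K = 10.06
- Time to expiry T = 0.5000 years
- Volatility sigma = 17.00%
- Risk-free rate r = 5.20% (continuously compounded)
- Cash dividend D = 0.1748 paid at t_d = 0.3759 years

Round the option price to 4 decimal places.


Answer: Price = 0.5956

Derivation:
PV(D) = D * exp(-r * t_d) = 0.1748 * 0.98064300 = 0.17141640
S_0' = S_0 - PV(D) = 9.7300 - 0.17141640 = 9.55858360
d1 = (ln(S_0'/K) + (r + sigma^2/2)*T) / (sigma*sqrt(T)) = -0.14893006
d2 = d1 - sigma*sqrt(T) = -0.26913821
exp(-rT) = 0.97433509
N(-d1) = 0.55919559; N(-d2) = 0.60608834
P = K * exp(-rT) * N(-d2) - S_0' * N(-d1) = 10.0600 * 0.97433509 * 0.60608834 - 9.55858360 * 0.55919559 = 0.5956


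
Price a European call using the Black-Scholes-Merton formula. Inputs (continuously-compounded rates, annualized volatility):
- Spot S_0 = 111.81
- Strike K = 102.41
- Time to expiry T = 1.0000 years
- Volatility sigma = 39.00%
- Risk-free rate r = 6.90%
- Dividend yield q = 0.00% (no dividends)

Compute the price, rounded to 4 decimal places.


d1 = (ln(S/K) + (r - q + 0.5*sigma^2) * T) / (sigma * sqrt(T)) = 0.59709394
d2 = d1 - sigma * sqrt(T) = 0.20709394
exp(-rT) = 0.93332668; exp(-qT) = 1.00000000
C = S_0 * exp(-qT) * N(d1) - K * exp(-rT) * N(d2)
N(d1) = 0.72477767; N(d2) = 0.58203175
C = 111.8100 * 1.00000000 * 0.72477767 - 102.4100 * 0.93332668 * 0.58203175 = 25.4056

Answer: Price = 25.4056


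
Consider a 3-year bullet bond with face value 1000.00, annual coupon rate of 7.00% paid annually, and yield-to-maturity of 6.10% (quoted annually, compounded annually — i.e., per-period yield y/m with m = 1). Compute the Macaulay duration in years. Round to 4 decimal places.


Answer: Macaulay duration = 2.8104 years

Derivation:
Coupon per period c = face * coupon_rate / m = 70.000000
Periods per year m = 1; per-period yield y/m = 0.061000
Number of cashflows N = 3
Cashflows (t years, CF_t, discount factor 1/(1+y/m)^(m*t), PV):
  t = 1.0000: CF_t = 70.000000, DF = 0.942507, PV = 65.975495
  t = 2.0000: CF_t = 70.000000, DF = 0.888320, PV = 62.182370
  t = 3.0000: CF_t = 1070.000000, DF = 0.837247, PV = 895.854802
Price P = sum_t PV_t = 1024.012667
Macaulay numerator sum_t t * PV_t:
  t * PV_t at t = 1.0000: 65.975495
  t * PV_t at t = 2.0000: 124.364740
  t * PV_t at t = 3.0000: 2687.564406
Macaulay duration D = (sum_t t * PV_t) / P = 2877.904641 / 1024.012667 = 2.810419


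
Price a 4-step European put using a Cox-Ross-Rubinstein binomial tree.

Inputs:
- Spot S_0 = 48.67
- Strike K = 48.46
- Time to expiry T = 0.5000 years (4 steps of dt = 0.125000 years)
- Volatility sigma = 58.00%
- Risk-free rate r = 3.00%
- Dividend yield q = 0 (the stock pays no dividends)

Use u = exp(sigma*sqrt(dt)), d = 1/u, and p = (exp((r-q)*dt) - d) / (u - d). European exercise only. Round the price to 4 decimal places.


dt = T/N = 0.125000
u = exp(sigma*sqrt(dt)) = 1.227600; d = 1/u = 0.814598
p = (exp((r-q)*dt) - d) / (u - d) = 0.458011
Discount per step: exp(-r*dt) = 0.996257
Stock lattice S(k, i) with i counting down-moves:
  k=0: S(0,0) = 48.6700
  k=1: S(1,0) = 59.7473; S(1,1) = 39.6465
  k=2: S(2,0) = 73.3458; S(2,1) = 48.6700; S(2,2) = 32.2959
  k=3: S(3,0) = 90.0393; S(3,1) = 59.7473; S(3,2) = 39.6465; S(3,3) = 26.3082
  k=4: S(4,0) = 110.5322; S(4,1) = 73.3458; S(4,2) = 48.6700; S(4,3) = 32.2959; S(4,4) = 21.4306
Terminal payoffs V(N, i) = max(K - S_T, 0):
  V(4,0) = 0.000000; V(4,1) = 0.000000; V(4,2) = 0.000000; V(4,3) = 16.164081; V(4,4) = 27.029418
Backward induction: V(k, i) = exp(-r*dt) * [p * V(k+1, i) + (1-p) * V(k+1, i+1)].
  V(3,0) = exp(-r*dt) * [p*0.000000 + (1-p)*0.000000] = 0.000000
  V(3,1) = exp(-r*dt) * [p*0.000000 + (1-p)*0.000000] = 0.000000
  V(3,2) = exp(-r*dt) * [p*0.000000 + (1-p)*16.164081] = 8.727970
  V(3,3) = exp(-r*dt) * [p*16.164081 + (1-p)*27.029418] = 21.970435
  V(2,0) = exp(-r*dt) * [p*0.000000 + (1-p)*0.000000] = 0.000000
  V(2,1) = exp(-r*dt) * [p*0.000000 + (1-p)*8.727970] = 4.712762
  V(2,2) = exp(-r*dt) * [p*8.727970 + (1-p)*21.970435] = 15.845713
  V(1,0) = exp(-r*dt) * [p*0.000000 + (1-p)*4.712762] = 2.544706
  V(1,1) = exp(-r*dt) * [p*4.712762 + (1-p)*15.845713] = 10.706479
  V(0,0) = exp(-r*dt) * [p*2.544706 + (1-p)*10.706479] = 6.942219

Answer: Price = V(0,0) = 6.9422


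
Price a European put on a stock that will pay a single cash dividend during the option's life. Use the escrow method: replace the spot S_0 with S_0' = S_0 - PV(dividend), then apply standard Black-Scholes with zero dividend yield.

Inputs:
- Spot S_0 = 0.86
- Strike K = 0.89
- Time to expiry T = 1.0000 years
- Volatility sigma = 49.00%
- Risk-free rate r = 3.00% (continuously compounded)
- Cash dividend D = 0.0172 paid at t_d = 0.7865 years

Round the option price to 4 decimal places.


PV(D) = D * exp(-r * t_d) = 0.0172 * 0.97668119 = 0.01679892
S_0' = S_0 - PV(D) = 0.8600 - 0.01679892 = 0.84320108
d1 = (ln(S_0'/K) + (r + sigma^2/2)*T) / (sigma*sqrt(T)) = 0.19598776
d2 = d1 - sigma*sqrt(T) = -0.29401224
exp(-rT) = 0.97044553
N(-d1) = 0.42230987; N(-d2) = 0.61562573
P = K * exp(-rT) * N(-d2) - S_0' * N(-d1) = 0.8900 * 0.97044553 * 0.61562573 - 0.84320108 * 0.42230987 = 0.1756

Answer: Price = 0.1756


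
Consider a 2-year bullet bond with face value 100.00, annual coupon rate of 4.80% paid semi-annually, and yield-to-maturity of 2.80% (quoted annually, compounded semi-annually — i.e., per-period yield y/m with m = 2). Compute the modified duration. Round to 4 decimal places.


Coupon per period c = face * coupon_rate / m = 2.400000
Periods per year m = 2; per-period yield y/m = 0.014000
Number of cashflows N = 4
Cashflows (t years, CF_t, discount factor 1/(1+y/m)^(m*t), PV):
  t = 0.5000: CF_t = 2.400000, DF = 0.986193, PV = 2.366864
  t = 1.0000: CF_t = 2.400000, DF = 0.972577, PV = 2.334185
  t = 1.5000: CF_t = 2.400000, DF = 0.959149, PV = 2.301958
  t = 2.0000: CF_t = 102.400000, DF = 0.945906, PV = 96.860819
Price P = sum_t PV_t = 103.863826
First compute Macaulay numerator sum_t t * PV_t:
  t * PV_t at t = 0.5000: 1.183432
  t * PV_t at t = 1.0000: 2.334185
  t * PV_t at t = 1.5000: 3.452937
  t * PV_t at t = 2.0000: 193.721638
Macaulay duration D = 200.692192 / 103.863826 = 1.932263
Modified duration = D / (1 + y/m) = 1.932263 / (1 + 0.014000) = 1.905584

Answer: Modified duration = 1.9056


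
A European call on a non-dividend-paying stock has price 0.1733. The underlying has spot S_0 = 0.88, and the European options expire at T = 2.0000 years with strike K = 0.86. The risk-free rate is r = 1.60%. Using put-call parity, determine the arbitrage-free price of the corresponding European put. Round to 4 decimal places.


Answer: Put price = 0.1262

Derivation:
Put-call parity: C - P = S_0 * exp(-qT) - K * exp(-rT).
S_0 * exp(-qT) = 0.8800 * 1.00000000 = 0.88000000
K * exp(-rT) = 0.8600 * 0.96850658 = 0.83291566
P = C - S*exp(-qT) + K*exp(-rT)
P = 0.1733 - 0.88000000 + 0.83291566 = 0.1262


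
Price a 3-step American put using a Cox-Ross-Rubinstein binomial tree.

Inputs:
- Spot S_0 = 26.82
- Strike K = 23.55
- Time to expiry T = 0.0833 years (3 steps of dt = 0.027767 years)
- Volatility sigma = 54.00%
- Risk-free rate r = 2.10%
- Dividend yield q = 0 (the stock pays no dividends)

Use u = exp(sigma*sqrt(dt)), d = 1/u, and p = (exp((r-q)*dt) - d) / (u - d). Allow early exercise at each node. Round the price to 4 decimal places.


dt = T/N = 0.027767
u = exp(sigma*sqrt(dt)) = 1.094155; d = 1/u = 0.913948
p = (exp((r-q)*dt) - d) / (u - d) = 0.480756
Discount per step: exp(-r*dt) = 0.999417
Stock lattice S(k, i) with i counting down-moves:
  k=0: S(0,0) = 26.8200
  k=1: S(1,0) = 29.3452; S(1,1) = 24.5121
  k=2: S(2,0) = 32.1082; S(2,1) = 26.8200; S(2,2) = 22.4028
  k=3: S(3,0) = 35.1313; S(3,1) = 29.3452; S(3,2) = 24.5121; S(3,3) = 20.4749
Terminal payoffs V(N, i) = max(K - S_T, 0):
  V(3,0) = 0.000000; V(3,1) = 0.000000; V(3,2) = 0.000000; V(3,3) = 3.075056
Backward induction: V(k, i) = exp(-r*dt) * [p * V(k+1, i) + (1-p) * V(k+1, i+1)]; then take max(V_cont, immediate exercise) for American.
  V(2,0) = exp(-r*dt) * [p*0.000000 + (1-p)*0.000000] = 0.000000; exercise = 0.000000; V(2,0) = max -> 0.000000
  V(2,1) = exp(-r*dt) * [p*0.000000 + (1-p)*0.000000] = 0.000000; exercise = 0.000000; V(2,1) = max -> 0.000000
  V(2,2) = exp(-r*dt) * [p*0.000000 + (1-p)*3.075056] = 1.595773; exercise = 1.147246; V(2,2) = max -> 1.595773
  V(1,0) = exp(-r*dt) * [p*0.000000 + (1-p)*0.000000] = 0.000000; exercise = 0.000000; V(1,0) = max -> 0.000000
  V(1,1) = exp(-r*dt) * [p*0.000000 + (1-p)*1.595773] = 0.828112; exercise = 0.000000; V(1,1) = max -> 0.828112
  V(0,0) = exp(-r*dt) * [p*0.000000 + (1-p)*0.828112] = 0.429741; exercise = 0.000000; V(0,0) = max -> 0.429741

Answer: Price = V(0,0) = 0.4297


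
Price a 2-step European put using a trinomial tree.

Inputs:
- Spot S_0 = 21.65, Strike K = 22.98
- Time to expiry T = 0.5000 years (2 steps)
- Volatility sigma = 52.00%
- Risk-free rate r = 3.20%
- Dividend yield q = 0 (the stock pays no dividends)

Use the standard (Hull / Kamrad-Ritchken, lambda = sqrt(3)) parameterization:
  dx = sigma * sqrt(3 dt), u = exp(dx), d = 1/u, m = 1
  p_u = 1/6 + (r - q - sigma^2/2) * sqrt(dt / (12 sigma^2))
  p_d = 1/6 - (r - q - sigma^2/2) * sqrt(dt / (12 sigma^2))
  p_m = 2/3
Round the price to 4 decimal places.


dt = T/N = 0.250000; dx = sigma*sqrt(3*dt) = 0.450333
u = exp(dx) = 1.568835; d = 1/u = 0.637416
p_u = 0.138021, p_m = 0.666667, p_d = 0.195312
Discount per step: exp(-r*dt) = 0.992032
Stock lattice S(k, j) with j the centered position index:
  k=0: S(0,+0) = 21.6500
  k=1: S(1,-1) = 13.8001; S(1,+0) = 21.6500; S(1,+1) = 33.9653
  k=2: S(2,-2) = 8.7964; S(2,-1) = 13.8001; S(2,+0) = 21.6500; S(2,+1) = 33.9653; S(2,+2) = 53.2859
Terminal payoffs V(N, j) = max(K - S_T, 0):
  V(2,-2) = 14.183631; V(2,-1) = 9.179950; V(2,+0) = 1.330000; V(2,+1) = 0.000000; V(2,+2) = 0.000000
Backward induction: V(k, j) = exp(-r*dt) * [p_u * V(k+1, j+1) + p_m * V(k+1, j) + p_d * V(k+1, j-1)]
  V(1,-1) = exp(-r*dt) * [p_u*1.330000 + p_m*9.179950 + p_d*14.183631] = 9.001469
  V(1,+0) = exp(-r*dt) * [p_u*0.000000 + p_m*1.330000 + p_d*9.179950] = 2.658271
  V(1,+1) = exp(-r*dt) * [p_u*0.000000 + p_m*0.000000 + p_d*1.330000] = 0.257695
  V(0,+0) = exp(-r*dt) * [p_u*0.257695 + p_m*2.658271 + p_d*9.001469] = 3.537431

Answer: Price = V(0,0) = 3.5374


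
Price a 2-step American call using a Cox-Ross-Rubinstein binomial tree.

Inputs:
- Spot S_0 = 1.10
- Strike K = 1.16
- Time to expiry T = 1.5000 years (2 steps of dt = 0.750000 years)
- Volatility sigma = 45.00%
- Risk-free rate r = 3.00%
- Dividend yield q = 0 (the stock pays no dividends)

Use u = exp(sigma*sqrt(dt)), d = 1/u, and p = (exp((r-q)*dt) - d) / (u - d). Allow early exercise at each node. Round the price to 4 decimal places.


dt = T/N = 0.750000
u = exp(sigma*sqrt(dt)) = 1.476555; d = 1/u = 0.677252
p = (exp((r-q)*dt) - d) / (u - d) = 0.432255
Discount per step: exp(-r*dt) = 0.977751
Stock lattice S(k, i) with i counting down-moves:
  k=0: S(0,0) = 1.1000
  k=1: S(1,0) = 1.6242; S(1,1) = 0.7450
  k=2: S(2,0) = 2.3982; S(2,1) = 1.1000; S(2,2) = 0.5045
Terminal payoffs V(N, i) = max(S_T - K, 0):
  V(2,0) = 1.238235; V(2,1) = 0.000000; V(2,2) = 0.000000
Backward induction: V(k, i) = exp(-r*dt) * [p * V(k+1, i) + (1-p) * V(k+1, i+1)]; then take max(V_cont, immediate exercise) for American.
  V(1,0) = exp(-r*dt) * [p*1.238235 + (1-p)*0.000000] = 0.523325; exercise = 0.464210; V(1,0) = max -> 0.523325
  V(1,1) = exp(-r*dt) * [p*0.000000 + (1-p)*0.000000] = 0.000000; exercise = 0.000000; V(1,1) = max -> 0.000000
  V(0,0) = exp(-r*dt) * [p*0.523325 + (1-p)*0.000000] = 0.221177; exercise = 0.000000; V(0,0) = max -> 0.221177

Answer: Price = V(0,0) = 0.2212


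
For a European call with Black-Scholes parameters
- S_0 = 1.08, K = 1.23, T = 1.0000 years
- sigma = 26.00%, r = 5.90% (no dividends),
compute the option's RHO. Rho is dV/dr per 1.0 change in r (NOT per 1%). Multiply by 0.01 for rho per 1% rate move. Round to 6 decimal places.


d1 = -0.1432812625; d2 = -0.4032812625
phi(d1) = 0.3948681792; exp(-qT) = 1.0000000000; exp(-rT) = 0.9427067692
N(d2) = 0.3433706622
Rho = K*T*exp(-rT)*N(d2) = 1.2300 * 1.0000 * 0.9427067692 * 0.3433706622 = 0.398148

Answer: Rho = 0.398148


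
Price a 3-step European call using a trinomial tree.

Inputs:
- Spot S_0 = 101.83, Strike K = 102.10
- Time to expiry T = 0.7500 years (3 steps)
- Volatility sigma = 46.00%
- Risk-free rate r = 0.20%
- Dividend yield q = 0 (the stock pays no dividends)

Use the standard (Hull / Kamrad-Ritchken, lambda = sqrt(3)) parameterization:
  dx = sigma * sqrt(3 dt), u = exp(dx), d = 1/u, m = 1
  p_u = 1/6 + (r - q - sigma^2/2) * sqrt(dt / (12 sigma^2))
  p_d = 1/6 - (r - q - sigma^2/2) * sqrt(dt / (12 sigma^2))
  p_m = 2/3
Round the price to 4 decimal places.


Answer: Price = V(0,0) = 14.3902

Derivation:
dt = T/N = 0.250000; dx = sigma*sqrt(3*dt) = 0.398372
u = exp(dx) = 1.489398; d = 1/u = 0.671412
p_u = 0.134097, p_m = 0.666667, p_d = 0.199237
Discount per step: exp(-r*dt) = 0.999500
Stock lattice S(k, j) with j the centered position index:
  k=0: S(0,+0) = 101.8300
  k=1: S(1,-1) = 68.3699; S(1,+0) = 101.8300; S(1,+1) = 151.6653
  k=2: S(2,-2) = 45.9044; S(2,-1) = 68.3699; S(2,+0) = 101.8300; S(2,+1) = 151.6653; S(2,+2) = 225.8900
  k=3: S(3,-3) = 30.8208; S(3,-2) = 45.9044; S(3,-1) = 68.3699; S(3,+0) = 101.8300; S(3,+1) = 151.6653; S(3,+2) = 225.8900; S(3,+3) = 336.4400
Terminal payoffs V(N, j) = max(S_T - K, 0):
  V(3,-3) = 0.000000; V(3,-2) = 0.000000; V(3,-1) = 0.000000; V(3,+0) = 0.000000; V(3,+1) = 49.565349; V(3,+2) = 123.789994; V(3,+3) = 234.339995
Backward induction: V(k, j) = exp(-r*dt) * [p_u * V(k+1, j+1) + p_m * V(k+1, j) + p_d * V(k+1, j-1)]
  V(2,-2) = exp(-r*dt) * [p_u*0.000000 + p_m*0.000000 + p_d*0.000000] = 0.000000
  V(2,-1) = exp(-r*dt) * [p_u*0.000000 + p_m*0.000000 + p_d*0.000000] = 0.000000
  V(2,+0) = exp(-r*dt) * [p_u*49.565349 + p_m*0.000000 + p_d*0.000000] = 6.643221
  V(2,+1) = exp(-r*dt) * [p_u*123.789994 + p_m*49.565349 + p_d*0.000000] = 49.618565
  V(2,+2) = exp(-r*dt) * [p_u*234.339995 + p_m*123.789994 + p_d*49.565349] = 123.764196
  V(1,-1) = exp(-r*dt) * [p_u*6.643221 + p_m*0.000000 + p_d*0.000000] = 0.890388
  V(1,+0) = exp(-r*dt) * [p_u*49.618565 + p_m*6.643221 + p_d*0.000000] = 11.076954
  V(1,+1) = exp(-r*dt) * [p_u*123.764196 + p_m*49.618565 + p_d*6.643221] = 50.973480
  V(0,+0) = exp(-r*dt) * [p_u*50.973480 + p_m*11.076954 + p_d*0.890388] = 14.390207
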